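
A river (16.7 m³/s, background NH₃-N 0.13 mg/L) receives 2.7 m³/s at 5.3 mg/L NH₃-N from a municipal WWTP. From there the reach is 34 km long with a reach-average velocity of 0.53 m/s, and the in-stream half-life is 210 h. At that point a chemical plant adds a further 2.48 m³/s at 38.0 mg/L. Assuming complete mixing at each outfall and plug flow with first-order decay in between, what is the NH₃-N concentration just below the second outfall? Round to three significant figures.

5.02 mg/L

Mass balance: C = (16.70·0.1300 + 2.700·5.300) / 19.40 = 16.48/19.40 = 0.8495 mg/L; combined flow 19.40 m³/s.
Travel time t = 34·1000 / 0.53 = 64150 s = 17.82 h.
Half-life 210 h → k = ln 2 / 210 = 0.003301 h⁻¹ = 0.07922 d⁻¹.
First-order decay: C = 0.8495·exp(−k·t) = 0.8495·0.9429 = 0.8010 mg/L.
Second outfall: C = (19.40·0.8010 + 2.480·38.00)/21.88 = 5.017 mg/L.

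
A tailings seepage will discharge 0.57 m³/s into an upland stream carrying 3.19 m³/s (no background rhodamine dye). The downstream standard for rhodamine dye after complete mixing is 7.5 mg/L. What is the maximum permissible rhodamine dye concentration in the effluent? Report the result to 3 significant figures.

At the limit, (Qr·Cr + Qe·Cₑ)/(Qr + Qe) = 7.5:
Cₑ = (3.760·7.5 − 3.190·0) / 0.5700 = 49.47 mg/L.

49.5 mg/L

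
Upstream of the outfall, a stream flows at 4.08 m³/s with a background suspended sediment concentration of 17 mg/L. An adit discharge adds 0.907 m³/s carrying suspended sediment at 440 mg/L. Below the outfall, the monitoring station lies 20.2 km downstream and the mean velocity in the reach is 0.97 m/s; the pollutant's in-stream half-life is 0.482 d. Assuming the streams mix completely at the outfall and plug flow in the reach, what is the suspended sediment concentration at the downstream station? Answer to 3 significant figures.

66.4 mg/L

Mass balance: C = (4.080·17.00 + 0.9070·440.0) / 4.987 = 468.4/4.987 = 93.93 mg/L.
Travel time t = 20.2·1000 / 0.97 = 20820 s = 5.785 h.
Half-life 0.482 d → k = ln 2 / 0.482 = 1.438 d⁻¹.
After decay, C = 93.93 × e^(−kt) = 93.93 × 0.7071 = 66.42 mg/L.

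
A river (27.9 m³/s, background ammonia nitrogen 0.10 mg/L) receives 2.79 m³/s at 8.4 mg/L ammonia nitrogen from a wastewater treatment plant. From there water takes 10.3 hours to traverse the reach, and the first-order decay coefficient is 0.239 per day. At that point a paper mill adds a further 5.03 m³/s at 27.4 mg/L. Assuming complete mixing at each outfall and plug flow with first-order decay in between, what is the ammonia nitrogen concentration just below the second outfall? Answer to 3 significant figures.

After mixing, C = (27.90·0.1000 + 2.790·8.400) / 30.69 = 26.23/30.69 = 0.8545 mg/L; combined flow 30.69 m³/s.
After decay, C = 0.8545 × e^(−kt) = 0.8545 × 0.9025 = 0.7712 mg/L.
At the second outfall, C = (30.69·0.7712 + 5.030·27.40) / (30.69 + 5.030) = 4.521 mg/L.

4.52 mg/L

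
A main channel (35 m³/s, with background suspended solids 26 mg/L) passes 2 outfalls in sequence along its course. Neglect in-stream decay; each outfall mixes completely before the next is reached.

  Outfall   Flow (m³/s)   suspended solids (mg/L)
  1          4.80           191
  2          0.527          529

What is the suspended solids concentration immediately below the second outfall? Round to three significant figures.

Outfall 1: combined Q = 39.80 m³/s; C = (35.00·26.00 + 4.800·191.0)/39.80 = 45.90 mg/L.
Outfall 2: combined Q = 40.33 m³/s; C = (39.80·45.90 + 0.5270·529.0)/40.33 = 52.21 mg/L.

52.2 mg/L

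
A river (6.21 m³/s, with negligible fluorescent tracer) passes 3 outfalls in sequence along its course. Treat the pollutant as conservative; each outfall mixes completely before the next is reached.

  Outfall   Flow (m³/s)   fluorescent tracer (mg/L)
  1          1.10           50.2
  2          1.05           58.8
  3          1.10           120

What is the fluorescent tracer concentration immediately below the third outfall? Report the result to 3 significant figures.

26.3 mg/L

Below outfall 1: Q → 7.310 m³/s, C = (6.210·0 + 1.100·50.20)/7.310 = 7.554 mg/L.
Below outfall 2: Q → 8.360 m³/s, C = (7.310·7.554 + 1.050·58.80)/8.360 = 13.99 mg/L.
Below outfall 3: Q → 9.460 m³/s, C = (8.360·13.99 + 1.100·120.0)/9.460 = 26.32 mg/L.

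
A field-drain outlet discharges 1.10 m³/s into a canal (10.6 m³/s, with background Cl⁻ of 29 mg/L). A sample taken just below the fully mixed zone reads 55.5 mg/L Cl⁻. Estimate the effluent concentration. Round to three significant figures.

Mass balance: 10.60·29.00 + 1.100·Cₑ = 11.70·55.50
→ Cₑ = (11.70·55.50 − 10.60·29.00) / 1.100 = 310.9 mg/L.

311 mg/L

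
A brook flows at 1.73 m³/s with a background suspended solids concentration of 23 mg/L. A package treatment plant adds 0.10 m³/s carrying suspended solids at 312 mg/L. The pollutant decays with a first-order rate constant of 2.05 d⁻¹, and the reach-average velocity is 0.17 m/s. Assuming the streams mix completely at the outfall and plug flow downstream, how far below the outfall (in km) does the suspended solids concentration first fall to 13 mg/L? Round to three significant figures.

Conservation of mass: C = (1.730·23.00 + 0.1000·312.0) / 1.830 = 70.99/1.830 = 38.79 mg/L.
Set 38.79·exp(−k·t) = 13 → t = ln(38.79/13)/k = 46080 s = 12.80 h.
Distance = v·t = 0.17·46080 = 7833 m = 7.833 km.

7.83 km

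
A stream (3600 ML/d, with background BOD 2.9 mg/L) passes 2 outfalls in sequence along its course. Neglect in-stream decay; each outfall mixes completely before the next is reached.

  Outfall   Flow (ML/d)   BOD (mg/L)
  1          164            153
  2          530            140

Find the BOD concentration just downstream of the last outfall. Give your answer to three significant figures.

Below outfall 1: Q → 3764 ML/d, C = (3600·2.900 + 164.0·153.0)/3764 = 9.440 mg/L.
Below outfall 2: Q → 4294 ML/d, C = (3764·9.440 + 530.0·140.0)/4294 = 25.55 mg/L.

25.6 mg/L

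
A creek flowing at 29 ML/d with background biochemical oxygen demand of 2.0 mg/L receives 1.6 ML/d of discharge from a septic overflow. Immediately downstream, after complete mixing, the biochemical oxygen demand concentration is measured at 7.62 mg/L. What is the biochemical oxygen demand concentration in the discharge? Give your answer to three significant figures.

Mass balance: 29.00·2.000 + 1.600·Cₑ = 30.60·7.620
→ Cₑ = (30.60·7.620 − 29.00·2.000) / 1.600 = 109.5 mg/L.

109 mg/L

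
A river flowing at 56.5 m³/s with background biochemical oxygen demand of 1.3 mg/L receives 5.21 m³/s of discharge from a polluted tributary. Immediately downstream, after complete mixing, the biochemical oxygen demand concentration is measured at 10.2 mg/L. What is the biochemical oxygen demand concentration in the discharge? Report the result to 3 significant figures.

107 mg/L

Mass balance: 56.50·1.300 + 5.210·Cₑ = 61.71·10.20
→ Cₑ = (61.71·10.20 − 56.50·1.300) / 5.210 = 106.7 mg/L.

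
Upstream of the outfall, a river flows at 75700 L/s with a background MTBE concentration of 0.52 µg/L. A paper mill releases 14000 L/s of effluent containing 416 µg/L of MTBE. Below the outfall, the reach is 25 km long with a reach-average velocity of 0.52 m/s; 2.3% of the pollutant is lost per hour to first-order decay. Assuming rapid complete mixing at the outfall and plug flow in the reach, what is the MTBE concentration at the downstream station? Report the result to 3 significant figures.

Mixed concentration C = ΣQC/ΣQ = (75700·0.5200 + 14000·416.0) / 89700 = 5863000/89700 = 65.37 µg/L.
Travel time t = 25·1000 / 0.52 = 48080 s = 13.35 h.
2.3%/h lost → k = −ln(1 − 0.023) = 0.02327 h⁻¹.
Decay over the reach: 65.37·exp(−kt) = 65.37·0.7329 = 47.91 µg/L.

47.9 µg/L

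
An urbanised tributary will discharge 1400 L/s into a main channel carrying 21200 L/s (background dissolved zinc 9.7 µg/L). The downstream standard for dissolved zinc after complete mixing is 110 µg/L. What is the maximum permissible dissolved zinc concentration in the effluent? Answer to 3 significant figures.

At the limit, (Qr·Cr + Qe·Cₑ)/(Qr + Qe) = 110:
Cₑ = (22600·110 − 21200·9.700) / 1400 = 1629 µg/L.

1630 µg/L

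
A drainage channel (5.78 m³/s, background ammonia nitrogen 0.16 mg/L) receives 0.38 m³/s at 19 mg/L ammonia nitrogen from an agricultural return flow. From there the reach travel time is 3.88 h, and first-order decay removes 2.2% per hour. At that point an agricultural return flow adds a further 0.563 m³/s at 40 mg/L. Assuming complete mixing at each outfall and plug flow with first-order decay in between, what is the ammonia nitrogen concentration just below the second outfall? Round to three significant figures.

Conservation of mass: C = (5.780·0.1600 + 0.3800·19.00) / 6.160 = 8.145/6.160 = 1.322 mg/L; combined flow 6.160 m³/s.
2.2%/h lost → k = −ln(1 − 0.022) = 0.02225 h⁻¹.
Applying C = C₀e^(−kt): 1.322 × 0.9173 = 1.213 mg/L.
At the second outfall, C = (6.160·1.213 + 0.5630·40.00) / (6.160 + 0.5630) = 4.461 mg/L.

4.46 mg/L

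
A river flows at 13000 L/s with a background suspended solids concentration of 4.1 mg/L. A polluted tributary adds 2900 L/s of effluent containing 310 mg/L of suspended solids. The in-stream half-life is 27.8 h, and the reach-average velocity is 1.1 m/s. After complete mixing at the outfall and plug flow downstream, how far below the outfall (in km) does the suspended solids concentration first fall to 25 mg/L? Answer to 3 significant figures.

Mass balance: C = (13000·4.100 + 2900·310.0) / 15900 = 952300/15900 = 59.89 mg/L.
Half-life 27.8 h → k = ln 2 / 27.8 = 0.02493 h⁻¹ = 0.5984 d⁻¹.
Set 59.89·exp(−k·t) = 25 → t = ln(59.89/25)/k = 126100 s = 35.04 h.
Distance = v·t = 1.1·126100 = 138800 m = 138.8 km.

139 km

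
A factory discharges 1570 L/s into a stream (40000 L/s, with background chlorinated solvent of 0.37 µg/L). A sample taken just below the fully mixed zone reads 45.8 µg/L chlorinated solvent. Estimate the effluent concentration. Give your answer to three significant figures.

1200 µg/L

Mass balance: 40000·0.3700 + 1570·Cₑ = 41570·45.80
→ Cₑ = (41570·45.80 − 40000·0.3700) / 1570 = 1203 µg/L.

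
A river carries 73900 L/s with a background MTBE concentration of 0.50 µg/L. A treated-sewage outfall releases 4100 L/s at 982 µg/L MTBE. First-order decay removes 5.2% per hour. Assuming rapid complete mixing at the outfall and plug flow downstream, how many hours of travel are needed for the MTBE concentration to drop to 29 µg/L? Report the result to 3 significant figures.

Flow-weighted average: C = (73900·0.5000 + 4100·982.0) / 78000 = 4063000/78000 = 52.09 µg/L.
5.2%/h lost → k = −ln(1 − 0.052) = 0.05340 h⁻¹.
52.09·exp(−k·t) = 29 → t = ln(52.09/29)/k = 39490 s = 10.97 h.

11.0 h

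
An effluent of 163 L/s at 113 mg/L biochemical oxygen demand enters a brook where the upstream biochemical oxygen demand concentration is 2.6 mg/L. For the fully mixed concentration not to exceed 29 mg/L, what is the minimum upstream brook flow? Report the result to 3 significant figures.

Set C_mix = 29: (Q·2.600 + 163.0·113.0) / (Q + 163.0) = 29
→ Q = 163.0·(113.0 − 29)/(29 − 2.600) = 518.6 L/s.

519 L/s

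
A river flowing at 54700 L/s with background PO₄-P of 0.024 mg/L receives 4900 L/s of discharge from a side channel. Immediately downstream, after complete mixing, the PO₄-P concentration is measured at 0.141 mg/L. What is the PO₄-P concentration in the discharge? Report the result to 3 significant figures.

1.45 mg/L

Mass balance: 54700·0.02400 + 4900·Cₑ = 59600·0.1410
→ Cₑ = (59600·0.1410 − 54700·0.02400) / 4900 = 1.447 mg/L.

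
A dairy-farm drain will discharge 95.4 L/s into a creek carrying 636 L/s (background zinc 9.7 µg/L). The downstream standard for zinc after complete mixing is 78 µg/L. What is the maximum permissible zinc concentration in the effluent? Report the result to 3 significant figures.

At the limit, (Qr·Cr + Qe·Cₑ)/(Qr + Qe) = 78:
Cₑ = (731.4·78 − 636.0·9.700) / 95.40 = 533.3 µg/L.

533 µg/L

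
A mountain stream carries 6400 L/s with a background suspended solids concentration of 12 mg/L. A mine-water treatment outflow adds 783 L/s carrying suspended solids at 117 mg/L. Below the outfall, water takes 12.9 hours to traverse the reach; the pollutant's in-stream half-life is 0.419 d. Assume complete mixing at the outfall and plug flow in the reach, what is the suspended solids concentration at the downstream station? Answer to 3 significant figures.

9.64 mg/L

Flow-weighted average: C = (6400·12.00 + 783.0·117.0) / 7183 = 168400/7183 = 23.45 mg/L.
Half-life 0.419 d → k = ln 2 / 0.419 = 1.654 d⁻¹.
First-order decay: C = 23.45·exp(−k·t) = 23.45·0.4110 = 9.636 mg/L.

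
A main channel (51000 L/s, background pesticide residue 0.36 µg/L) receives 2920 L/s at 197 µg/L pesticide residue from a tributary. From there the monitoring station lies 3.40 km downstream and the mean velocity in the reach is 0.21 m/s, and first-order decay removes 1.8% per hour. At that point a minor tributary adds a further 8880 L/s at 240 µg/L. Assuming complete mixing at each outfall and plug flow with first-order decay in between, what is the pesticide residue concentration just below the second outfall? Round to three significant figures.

42.6 µg/L

Flow-weighted average: C = (51000·0.3600 + 2920·197.0) / 53920 = 593600/53920 = 11.01 µg/L; combined flow 53920 L/s.
Travel time t = 3.40·1000 / 0.21 = 16190 s = 4.497 h.
1.8%/h lost → k = −ln(1 − 0.018) = 0.01816 h⁻¹.
After decay, C = 11.01 × e^(−kt) = 11.01 × 0.9216 = 10.15 µg/L.
Second outfall: C = (53920·10.15 + 8880·240.0)/62800 = 42.65 µg/L.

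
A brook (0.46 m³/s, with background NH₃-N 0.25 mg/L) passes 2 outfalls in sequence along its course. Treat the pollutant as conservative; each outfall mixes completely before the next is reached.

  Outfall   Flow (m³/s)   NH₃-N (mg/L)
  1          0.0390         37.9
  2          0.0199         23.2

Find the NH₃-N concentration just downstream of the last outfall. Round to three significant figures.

3.96 mg/L

After outfall 1: Q = 0.4600 + 0.03900 = 0.4990 m³/s; C = (0.4600·0.2500 + 0.03900·37.90)/0.4990 = 3.193 mg/L.
After outfall 2: Q = 0.4990 + 0.01990 = 0.5189 m³/s; C = (0.4990·3.193 + 0.01990·23.20)/0.5189 = 3.960 mg/L.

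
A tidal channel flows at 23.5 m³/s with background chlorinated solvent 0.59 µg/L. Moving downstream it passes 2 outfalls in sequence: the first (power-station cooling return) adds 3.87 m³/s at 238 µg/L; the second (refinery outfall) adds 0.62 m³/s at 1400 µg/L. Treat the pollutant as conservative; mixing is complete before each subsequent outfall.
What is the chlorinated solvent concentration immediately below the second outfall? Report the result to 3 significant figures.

After outfall 1: Q = 23.50 + 3.870 = 27.37 m³/s; C = (23.50·0.5900 + 3.870·238.0)/27.37 = 34.16 µg/L.
After outfall 2: Q = 27.37 + 0.6200 = 27.99 m³/s; C = (27.37·34.16 + 0.6200·1400)/27.99 = 64.41 µg/L.

64.4 µg/L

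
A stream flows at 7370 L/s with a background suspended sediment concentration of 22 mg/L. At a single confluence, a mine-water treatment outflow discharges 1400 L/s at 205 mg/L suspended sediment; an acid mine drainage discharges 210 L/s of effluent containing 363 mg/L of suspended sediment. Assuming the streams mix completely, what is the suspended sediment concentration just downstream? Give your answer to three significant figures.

Flow-weighted average: C = (7370·22.00 + 1400·205.0 + 210.0·363.0) / 8980 = 525400/8980 = 58.50 mg/L.

58.5 mg/L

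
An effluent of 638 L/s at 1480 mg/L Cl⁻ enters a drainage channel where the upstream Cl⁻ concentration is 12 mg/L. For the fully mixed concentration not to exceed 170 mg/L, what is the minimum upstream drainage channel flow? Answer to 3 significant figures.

Set C_mix = 170: (Q·12.00 + 638.0·1480) / (Q + 638.0) = 170
→ Q = 638.0·(1480 − 170)/(170 − 12.00) = 5290 L/s.

5290 L/s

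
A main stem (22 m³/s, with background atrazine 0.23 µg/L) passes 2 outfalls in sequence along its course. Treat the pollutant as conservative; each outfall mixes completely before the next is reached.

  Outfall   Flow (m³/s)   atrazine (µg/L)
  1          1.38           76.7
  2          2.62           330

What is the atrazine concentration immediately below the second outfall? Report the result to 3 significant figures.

37.5 µg/L

Outfall 1: combined Q = 23.38 m³/s; C = (22.00·0.2300 + 1.380·76.70)/23.38 = 4.744 µg/L.
Outfall 2: combined Q = 26.00 m³/s; C = (23.38·4.744 + 2.620·330.0)/26.00 = 37.52 µg/L.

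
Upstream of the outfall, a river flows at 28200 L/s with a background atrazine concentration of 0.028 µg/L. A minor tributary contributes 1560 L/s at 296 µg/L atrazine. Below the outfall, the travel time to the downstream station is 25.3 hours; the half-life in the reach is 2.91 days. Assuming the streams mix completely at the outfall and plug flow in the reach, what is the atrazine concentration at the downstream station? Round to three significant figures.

After mixing, C = (28200·0.02800 + 1560·296.0) / 29760 = 462500/29760 = 15.54 µg/L.
Half-life 2.91 d → k = ln 2 / 2.91 = 0.2382 d⁻¹.
First-order decay: C = 15.54·exp(−k·t) = 15.54·0.7779 = 12.09 µg/L.

12.1 µg/L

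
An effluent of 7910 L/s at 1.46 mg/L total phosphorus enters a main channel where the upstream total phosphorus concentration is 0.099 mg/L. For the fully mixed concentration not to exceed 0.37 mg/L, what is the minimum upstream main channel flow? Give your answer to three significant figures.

31800 L/s

Set C_mix = 0.37: (Q·0.09900 + 7910·1.460) / (Q + 7910) = 0.37
→ Q = 7910·(1.460 − 0.37)/(0.37 − 0.09900) = 31820 L/s.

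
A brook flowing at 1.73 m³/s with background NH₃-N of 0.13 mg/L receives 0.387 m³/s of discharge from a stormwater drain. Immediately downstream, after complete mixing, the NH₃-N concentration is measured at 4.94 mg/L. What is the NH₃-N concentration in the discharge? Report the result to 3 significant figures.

26.4 mg/L

Mass balance: 1.730·0.1300 + 0.3870·Cₑ = 2.117·4.940
→ Cₑ = (2.117·4.940 − 1.730·0.1300) / 0.3870 = 26.44 mg/L.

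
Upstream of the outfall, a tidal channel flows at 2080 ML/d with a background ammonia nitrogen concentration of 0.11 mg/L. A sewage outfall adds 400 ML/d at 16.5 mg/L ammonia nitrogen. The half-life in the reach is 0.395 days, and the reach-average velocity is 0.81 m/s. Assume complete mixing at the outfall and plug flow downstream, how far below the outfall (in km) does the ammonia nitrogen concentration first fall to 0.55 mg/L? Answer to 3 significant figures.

Mass balance: C = (2080·0.1100 + 400.0·16.50) / 2480 = 6829/2480 = 2.754 mg/L.
Half-life 0.395 d → k = ln 2 / 0.395 = 1.755 d⁻¹.
Set 2.754·exp(−k·t) = 0.55 → t = ln(2.754/0.55)/k = 79310 s = 22.03 h.
Distance = v·t = 0.81·79310 = 64240 m = 64.24 km.

64.2 km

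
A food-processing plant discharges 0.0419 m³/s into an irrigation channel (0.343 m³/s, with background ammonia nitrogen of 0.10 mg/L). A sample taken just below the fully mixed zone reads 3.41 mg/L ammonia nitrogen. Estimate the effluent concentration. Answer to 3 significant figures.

Mass balance: 0.3430·0.1000 + 0.04190·Cₑ = 0.3849·3.410
→ Cₑ = (0.3849·3.410 − 0.3430·0.1000) / 0.04190 = 30.51 mg/L.

30.5 mg/L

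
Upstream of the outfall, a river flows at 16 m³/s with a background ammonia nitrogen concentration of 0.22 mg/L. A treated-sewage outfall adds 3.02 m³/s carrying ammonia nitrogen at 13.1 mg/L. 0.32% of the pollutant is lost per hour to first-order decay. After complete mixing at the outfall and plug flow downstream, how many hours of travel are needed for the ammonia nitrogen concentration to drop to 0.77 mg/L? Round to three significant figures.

337 h

After mixing, C = (16.00·0.2200 + 3.020·13.10) / 19.02 = 43.08/19.02 = 2.265 mg/L.
0.32%/h lost → k = −ln(1 − 0.0032) = 0.003205 h⁻¹.
2.265·exp(−k·t) = 0.77 → t = ln(2.265/0.77)/k = 1212000 s = 336.6 h.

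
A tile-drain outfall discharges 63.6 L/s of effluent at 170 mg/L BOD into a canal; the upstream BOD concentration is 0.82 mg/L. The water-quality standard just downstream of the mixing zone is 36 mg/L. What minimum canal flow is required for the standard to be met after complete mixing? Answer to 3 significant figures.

Set C_mix = 36: (Q·0.8200 + 63.60·170.0) / (Q + 63.60) = 36
→ Q = 63.60·(170.0 − 36)/(36 − 0.8200) = 242.3 L/s.

242 L/s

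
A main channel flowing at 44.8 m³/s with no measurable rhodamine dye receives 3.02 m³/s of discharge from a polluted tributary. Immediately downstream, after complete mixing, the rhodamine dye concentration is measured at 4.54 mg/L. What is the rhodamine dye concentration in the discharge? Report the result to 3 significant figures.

71.9 mg/L

Mass balance: 44.80·0 + 3.020·Cₑ = 47.82·4.540
→ Cₑ = (47.82·4.540 − 44.80·0) / 3.020 = 71.89 mg/L.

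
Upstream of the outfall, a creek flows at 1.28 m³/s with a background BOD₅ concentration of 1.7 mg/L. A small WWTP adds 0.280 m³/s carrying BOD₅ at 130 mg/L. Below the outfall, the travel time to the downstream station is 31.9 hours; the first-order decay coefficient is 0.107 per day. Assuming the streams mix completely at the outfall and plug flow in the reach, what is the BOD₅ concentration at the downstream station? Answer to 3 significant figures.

21.4 mg/L

Mass balance: C = (1.280·1.700 + 0.2800·130.0) / 1.560 = 38.58/1.560 = 24.73 mg/L.
After decay, C = 24.73 × e^(−kt) = 24.73 × 0.8674 = 21.45 mg/L.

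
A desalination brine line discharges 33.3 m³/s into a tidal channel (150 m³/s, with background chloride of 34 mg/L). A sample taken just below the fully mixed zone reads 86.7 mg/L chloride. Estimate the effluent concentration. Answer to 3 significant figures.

Mass balance: 150.0·34.00 + 33.30·Cₑ = 183.3·86.70
→ Cₑ = (183.3·86.70 − 150.0·34.00) / 33.30 = 324.1 mg/L.

324 mg/L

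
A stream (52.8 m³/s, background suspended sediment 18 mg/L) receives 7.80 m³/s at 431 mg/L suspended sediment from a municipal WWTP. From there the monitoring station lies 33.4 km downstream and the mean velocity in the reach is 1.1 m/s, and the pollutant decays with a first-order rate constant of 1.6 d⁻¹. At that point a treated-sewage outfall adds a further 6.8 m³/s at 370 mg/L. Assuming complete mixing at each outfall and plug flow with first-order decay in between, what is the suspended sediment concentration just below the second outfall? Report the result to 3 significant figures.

73.8 mg/L

Conservation of mass: C = (52.80·18.00 + 7.800·431.0) / 60.60 = 4312/60.60 = 71.16 mg/L; combined flow 60.60 m³/s.
Travel time t = 33.4·1000 / 1.1 = 30360 s = 8.434 h.
Applying C = C₀e^(−kt): 71.16 × 0.5699 = 40.55 mg/L.
At the second outfall, C = (60.60·40.55 + 6.800·370.0) / (60.60 + 6.800) = 73.79 mg/L.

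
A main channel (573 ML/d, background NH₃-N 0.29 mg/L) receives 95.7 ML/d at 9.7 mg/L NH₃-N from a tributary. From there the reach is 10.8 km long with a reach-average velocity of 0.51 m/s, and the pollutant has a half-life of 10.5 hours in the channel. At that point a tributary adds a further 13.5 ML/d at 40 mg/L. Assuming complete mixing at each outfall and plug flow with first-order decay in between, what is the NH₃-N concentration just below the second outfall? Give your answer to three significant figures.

1.88 mg/L

Mass balance: C = (573.0·0.2900 + 95.70·9.700) / 668.7 = 1094/668.7 = 1.637 mg/L; combined flow 668.7 ML/d.
Travel time t = 10.8·1000 / 0.51 = 21180 s = 5.882 h.
Half-life 10.5 h → k = ln 2 / 10.5 = 0.06601 h⁻¹ = 1.584 d⁻¹.
Applying C = C₀e^(−kt): 1.637 × 0.6782 = 1.110 mg/L.
Second outfall: C = (668.7·1.110 + 13.50·40.00)/682.2 = 1.880 mg/L.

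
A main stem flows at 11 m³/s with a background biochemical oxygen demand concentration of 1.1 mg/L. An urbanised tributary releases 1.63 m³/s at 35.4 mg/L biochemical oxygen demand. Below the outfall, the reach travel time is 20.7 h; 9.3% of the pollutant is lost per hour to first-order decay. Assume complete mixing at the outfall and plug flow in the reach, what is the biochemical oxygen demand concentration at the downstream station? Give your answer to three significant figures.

0.733 mg/L

Mass balance: C = (11.00·1.100 + 1.630·35.40) / 12.63 = 69.80/12.63 = 5.527 mg/L.
9.3%/h lost → k = −ln(1 − 0.093) = 0.09761 h⁻¹.
Applying C = C₀e^(−kt): 5.527 × 0.1326 = 0.7327 mg/L.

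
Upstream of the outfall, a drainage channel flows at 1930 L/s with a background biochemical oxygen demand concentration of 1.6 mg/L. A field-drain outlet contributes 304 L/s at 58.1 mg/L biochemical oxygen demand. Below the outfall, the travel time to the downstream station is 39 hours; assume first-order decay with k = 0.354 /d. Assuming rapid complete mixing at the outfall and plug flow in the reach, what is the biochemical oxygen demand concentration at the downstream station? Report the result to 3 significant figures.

5.23 mg/L

Mass balance: C = (1930·1.600 + 304.0·58.10) / 2234 = 20750/2234 = 9.288 mg/L.
After decay, C = 9.288 × e^(−kt) = 9.288 × 0.5626 = 5.225 mg/L.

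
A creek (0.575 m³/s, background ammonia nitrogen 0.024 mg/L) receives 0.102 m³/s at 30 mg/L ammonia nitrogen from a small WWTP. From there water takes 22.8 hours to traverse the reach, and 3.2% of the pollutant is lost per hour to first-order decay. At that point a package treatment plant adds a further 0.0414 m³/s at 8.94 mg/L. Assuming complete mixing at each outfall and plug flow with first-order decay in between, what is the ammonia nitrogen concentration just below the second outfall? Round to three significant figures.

2.55 mg/L

Mass balance: C = (0.5750·0.02400 + 0.1020·30.00) / 0.6770 = 3.074/0.6770 = 4.540 mg/L; combined flow 0.6770 m³/s.
3.2%/h lost → k = −ln(1 − 0.032) = 0.03252 h⁻¹.
Applying C = C₀e^(−kt): 4.540 × 0.4764 = 2.163 mg/L.
At the second outfall, C = (0.6770·2.163 + 0.04140·8.940) / (0.6770 + 0.04140) = 2.553 mg/L.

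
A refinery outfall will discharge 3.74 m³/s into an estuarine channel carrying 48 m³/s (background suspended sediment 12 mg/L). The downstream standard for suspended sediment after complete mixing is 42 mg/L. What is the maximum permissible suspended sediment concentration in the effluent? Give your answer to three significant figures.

427 mg/L

At the limit, (Qr·Cr + Qe·Cₑ)/(Qr + Qe) = 42:
Cₑ = (51.74·42 − 48.00·12.00) / 3.740 = 427.0 mg/L.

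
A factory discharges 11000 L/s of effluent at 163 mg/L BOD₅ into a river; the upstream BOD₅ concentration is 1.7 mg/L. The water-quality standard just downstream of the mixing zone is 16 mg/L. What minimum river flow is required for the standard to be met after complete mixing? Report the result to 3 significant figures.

Set C_mix = 16: (Q·1.700 + 11000·163.0) / (Q + 11000) = 16
→ Q = 11000·(163.0 − 16)/(16 − 1.700) = 113100 L/s.

113000 L/s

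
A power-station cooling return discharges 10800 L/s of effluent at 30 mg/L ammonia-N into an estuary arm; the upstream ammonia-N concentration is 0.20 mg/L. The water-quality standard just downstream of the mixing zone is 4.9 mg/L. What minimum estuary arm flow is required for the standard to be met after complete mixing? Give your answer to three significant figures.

Set C_mix = 4.9: (Q·0.2000 + 10800·30.00) / (Q + 10800) = 4.9
→ Q = 10800·(30.00 − 4.9)/(4.9 − 0.2000) = 57680 L/s.

57700 L/s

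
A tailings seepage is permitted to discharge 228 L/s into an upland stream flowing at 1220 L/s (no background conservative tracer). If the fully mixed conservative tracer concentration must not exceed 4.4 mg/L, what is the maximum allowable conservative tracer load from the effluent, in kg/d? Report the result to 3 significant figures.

Mass balance at the limit: 1220·0 + 228.0·Cₑ = 1448·4.4 → Cₑ = 27.94 mg/L.
228.0 L/s = 0.2280 m³/s. Load = 0.2280 m³/s × 27.94 g/m³ × 86 400 s/d = 550.5 kg/d.

550 kg/d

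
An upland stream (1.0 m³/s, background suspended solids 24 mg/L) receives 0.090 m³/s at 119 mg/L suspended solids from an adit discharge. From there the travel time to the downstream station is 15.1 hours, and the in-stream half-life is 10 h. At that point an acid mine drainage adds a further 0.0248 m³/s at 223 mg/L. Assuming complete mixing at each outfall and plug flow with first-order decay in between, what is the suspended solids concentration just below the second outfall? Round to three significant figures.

Flow-weighted average: C = (1.000·24.00 + 0.09000·119.0) / 1.090 = 34.71/1.090 = 31.84 mg/L; combined flow 1.090 m³/s.
Half-life 10 h → k = ln 2 / 10 = 0.06931 h⁻¹ = 1.664 d⁻¹.
After decay, C = 31.84 × e^(−kt) = 31.84 × 0.3511 = 11.18 mg/L.
Second outfall: C = (1.090·11.18 + 0.02480·223.0)/1.115 = 15.89 mg/L.

15.9 mg/L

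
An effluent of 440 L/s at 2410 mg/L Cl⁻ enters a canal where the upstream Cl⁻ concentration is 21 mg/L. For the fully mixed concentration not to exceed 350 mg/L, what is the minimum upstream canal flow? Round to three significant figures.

2760 L/s

Set C_mix = 350: (Q·21.00 + 440.0·2410) / (Q + 440.0) = 350
→ Q = 440.0·(2410 − 350)/(350 − 21.00) = 2755 L/s.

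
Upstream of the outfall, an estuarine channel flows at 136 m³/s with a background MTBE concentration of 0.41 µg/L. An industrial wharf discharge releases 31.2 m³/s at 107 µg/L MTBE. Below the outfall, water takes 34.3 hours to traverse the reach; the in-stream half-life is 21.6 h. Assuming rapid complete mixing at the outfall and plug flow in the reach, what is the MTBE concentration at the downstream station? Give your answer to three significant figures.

6.75 µg/L

After mixing, C = (136.0·0.4100 + 31.20·107.0) / 167.2 = 3394/167.2 = 20.30 µg/L.
Half-life 21.6 h → k = ln 2 / 21.6 = 0.03209 h⁻¹ = 0.7702 d⁻¹.
After decay, C = 20.30 × e^(−kt) = 20.30 × 0.3326 = 6.753 µg/L.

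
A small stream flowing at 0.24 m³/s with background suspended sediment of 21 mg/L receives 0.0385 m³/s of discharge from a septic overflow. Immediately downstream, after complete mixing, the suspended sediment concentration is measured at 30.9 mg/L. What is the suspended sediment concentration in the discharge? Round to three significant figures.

92.6 mg/L

Mass balance: 0.2400·21.00 + 0.03850·Cₑ = 0.2785·30.90
→ Cₑ = (0.2785·30.90 − 0.2400·21.00) / 0.03850 = 92.61 mg/L.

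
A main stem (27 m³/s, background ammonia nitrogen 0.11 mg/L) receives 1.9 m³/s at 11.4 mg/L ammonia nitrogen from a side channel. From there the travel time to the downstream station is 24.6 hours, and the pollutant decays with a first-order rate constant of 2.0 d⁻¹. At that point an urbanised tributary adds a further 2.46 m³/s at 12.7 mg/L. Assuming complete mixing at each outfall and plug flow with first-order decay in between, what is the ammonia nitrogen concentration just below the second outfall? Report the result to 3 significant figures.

Mixed concentration C = ΣQC/ΣQ = (27.00·0.1100 + 1.900·11.40) / 28.90 = 24.63/28.90 = 0.8522 mg/L; combined flow 28.90 m³/s.
Applying C = C₀e^(−kt): 0.8522 × 0.1287 = 0.1097 mg/L.
At the second outfall, C = (28.90·0.1097 + 2.460·12.70) / (28.90 + 2.460) = 1.097 mg/L.

1.10 mg/L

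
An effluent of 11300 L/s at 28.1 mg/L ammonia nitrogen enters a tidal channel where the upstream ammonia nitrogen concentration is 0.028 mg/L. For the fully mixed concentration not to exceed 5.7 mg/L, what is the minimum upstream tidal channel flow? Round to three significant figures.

Set C_mix = 5.7: (Q·0.02800 + 11300·28.10) / (Q + 11300) = 5.7
→ Q = 11300·(28.10 − 5.7)/(5.7 − 0.02800) = 44630 L/s.

44600 L/s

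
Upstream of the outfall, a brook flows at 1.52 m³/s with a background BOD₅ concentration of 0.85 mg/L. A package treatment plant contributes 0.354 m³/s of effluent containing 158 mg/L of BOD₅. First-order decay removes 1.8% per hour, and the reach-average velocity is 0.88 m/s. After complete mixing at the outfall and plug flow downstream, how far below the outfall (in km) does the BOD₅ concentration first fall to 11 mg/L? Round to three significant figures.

Mixed concentration C = ΣQC/ΣQ = (1.520·0.8500 + 0.3540·158.0) / 1.874 = 57.22/1.874 = 30.54 mg/L.
1.8%/h lost → k = −ln(1 − 0.018) = 0.01816 h⁻¹.
Set 30.54·exp(−k·t) = 11 → t = ln(30.54/11)/k = 202400 s = 56.21 h.
Distance = v·t = 0.88·202400 = 178100 m = 178.1 km.

178 km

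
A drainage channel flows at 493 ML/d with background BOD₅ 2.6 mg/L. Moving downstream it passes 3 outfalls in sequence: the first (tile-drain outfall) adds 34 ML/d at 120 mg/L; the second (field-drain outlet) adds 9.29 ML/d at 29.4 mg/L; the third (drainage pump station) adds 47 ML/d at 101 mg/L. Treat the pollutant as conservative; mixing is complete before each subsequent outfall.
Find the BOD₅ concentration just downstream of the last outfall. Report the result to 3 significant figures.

Outfall 1: combined Q = 527.0 ML/d; C = (493.0·2.600 + 34.00·120.0)/527.0 = 10.17 mg/L.
Outfall 2: combined Q = 536.3 ML/d; C = (527.0·10.17 + 9.290·29.40)/536.3 = 10.51 mg/L.
Outfall 3: combined Q = 583.3 ML/d; C = (536.3·10.51 + 47.00·101.0)/583.3 = 17.80 mg/L.

17.8 mg/L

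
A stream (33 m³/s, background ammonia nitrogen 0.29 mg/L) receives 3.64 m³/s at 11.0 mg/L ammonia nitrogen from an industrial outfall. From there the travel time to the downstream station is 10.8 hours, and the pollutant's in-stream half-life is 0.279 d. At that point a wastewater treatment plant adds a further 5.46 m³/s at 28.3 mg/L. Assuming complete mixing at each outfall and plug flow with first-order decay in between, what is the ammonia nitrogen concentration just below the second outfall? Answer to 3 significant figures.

Mass balance: C = (33.00·0.2900 + 3.640·11.00) / 36.64 = 49.61/36.64 = 1.354 mg/L; combined flow 36.64 m³/s.
Half-life 0.279 d → k = ln 2 / 0.279 = 2.484 d⁻¹.
Decay over the reach: 1.354·exp(−kt) = 1.354·0.3269 = 0.4427 mg/L.
At the second outfall, C = (36.64·0.4427 + 5.460·28.30) / (36.64 + 5.460) = 4.056 mg/L.

4.06 mg/L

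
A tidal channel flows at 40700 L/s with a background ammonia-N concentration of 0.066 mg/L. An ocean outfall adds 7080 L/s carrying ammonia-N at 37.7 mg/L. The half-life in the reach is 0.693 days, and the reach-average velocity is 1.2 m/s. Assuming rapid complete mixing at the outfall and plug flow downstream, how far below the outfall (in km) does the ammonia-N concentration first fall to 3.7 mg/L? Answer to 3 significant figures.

43.7 km

Mixed concentration C = ΣQC/ΣQ = (40700·0.06600 + 7080·37.70) / 47780 = 269600/47780 = 5.643 mg/L.
Half-life 0.693 d → k = ln 2 / 0.693 = 1.000 d⁻¹.
Set 5.643·exp(−k·t) = 3.7 → t = ln(5.643/3.7)/k = 36450 s = 10.13 h.
Distance = v·t = 1.2·36450 = 43740 m = 43.74 km.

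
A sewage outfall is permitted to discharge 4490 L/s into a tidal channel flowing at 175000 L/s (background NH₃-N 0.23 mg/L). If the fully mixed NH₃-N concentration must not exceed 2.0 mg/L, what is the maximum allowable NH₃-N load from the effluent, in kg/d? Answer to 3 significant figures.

Mass balance at the limit: 175000·0.2300 + 4490·Cₑ = 179500·2.0 → Cₑ = 70.99 mg/L.
4490 L/s = 4.490 m³/s. Load = 4.490 m³/s × 70.99 g/m³ × 86 400 s/d = 27540 kg/d.

27500 kg/d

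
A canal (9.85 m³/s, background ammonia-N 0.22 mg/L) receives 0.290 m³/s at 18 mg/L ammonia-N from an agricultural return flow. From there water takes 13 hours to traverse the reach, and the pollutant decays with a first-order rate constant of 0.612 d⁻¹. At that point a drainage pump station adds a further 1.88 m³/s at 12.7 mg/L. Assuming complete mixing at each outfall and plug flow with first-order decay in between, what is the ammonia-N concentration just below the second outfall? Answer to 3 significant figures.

Mass balance: C = (9.850·0.2200 + 0.2900·18.00) / 10.14 = 7.387/10.14 = 0.7285 mg/L; combined flow 10.14 m³/s.
First-order decay: C = 0.7285·exp(−k·t) = 0.7285·0.7178 = 0.5230 mg/L.
Second outfall: C = (10.14·0.5230 + 1.880·12.70)/12.02 = 2.428 mg/L.

2.43 mg/L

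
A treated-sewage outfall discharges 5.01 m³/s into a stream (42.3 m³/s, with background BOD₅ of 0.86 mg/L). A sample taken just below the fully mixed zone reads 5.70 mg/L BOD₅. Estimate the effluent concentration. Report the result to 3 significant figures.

46.6 mg/L

Mass balance: 42.30·0.8600 + 5.010·Cₑ = 47.31·5.700
→ Cₑ = (47.31·5.700 − 42.30·0.8600) / 5.010 = 46.56 mg/L.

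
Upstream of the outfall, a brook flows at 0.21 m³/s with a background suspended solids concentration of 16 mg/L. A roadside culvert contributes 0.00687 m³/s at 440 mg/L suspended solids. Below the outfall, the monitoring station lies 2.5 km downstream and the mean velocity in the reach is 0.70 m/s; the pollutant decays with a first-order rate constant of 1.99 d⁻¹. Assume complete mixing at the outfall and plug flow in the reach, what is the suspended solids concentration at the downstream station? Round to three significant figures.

27.1 mg/L

Mass balance: C = (0.2100·16.00 + 0.006870·440.0) / 0.2169 = 6.383/0.2169 = 29.43 mg/L.
Travel time t = 2.5·1000 / 0.70 = 3571 s = 0.9921 h.
Decay over the reach: 29.43·exp(−kt) = 29.43·0.9210 = 27.11 mg/L.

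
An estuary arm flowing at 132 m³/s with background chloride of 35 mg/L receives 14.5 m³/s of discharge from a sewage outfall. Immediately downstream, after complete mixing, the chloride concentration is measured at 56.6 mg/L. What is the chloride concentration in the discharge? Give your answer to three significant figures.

253 mg/L

Mass balance: 132.0·35.00 + 14.50·Cₑ = 146.5·56.60
→ Cₑ = (146.5·56.60 − 132.0·35.00) / 14.50 = 253.2 mg/L.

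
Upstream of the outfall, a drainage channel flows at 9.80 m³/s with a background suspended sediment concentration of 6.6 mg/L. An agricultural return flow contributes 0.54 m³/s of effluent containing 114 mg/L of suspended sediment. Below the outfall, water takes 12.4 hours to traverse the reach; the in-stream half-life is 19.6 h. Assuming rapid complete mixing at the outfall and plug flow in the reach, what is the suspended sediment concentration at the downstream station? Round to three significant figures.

7.87 mg/L

Mass balance: C = (9.800·6.600 + 0.5400·114.0) / 10.34 = 126.2/10.34 = 12.21 mg/L.
Half-life 19.6 h → k = ln 2 / 19.6 = 0.03536 h⁻¹ = 0.8488 d⁻¹.
Applying C = C₀e^(−kt): 12.21 × 0.6450 = 7.875 mg/L.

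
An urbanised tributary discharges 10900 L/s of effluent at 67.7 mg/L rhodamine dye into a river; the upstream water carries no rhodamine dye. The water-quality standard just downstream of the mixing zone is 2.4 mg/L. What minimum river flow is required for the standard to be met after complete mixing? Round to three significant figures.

297000 L/s

Set C_mix = 2.4: (Q·0 + 10900·67.70) / (Q + 10900) = 2.4
→ Q = 10900·(67.70 − 2.4)/(2.4 − 0) = 296600 L/s.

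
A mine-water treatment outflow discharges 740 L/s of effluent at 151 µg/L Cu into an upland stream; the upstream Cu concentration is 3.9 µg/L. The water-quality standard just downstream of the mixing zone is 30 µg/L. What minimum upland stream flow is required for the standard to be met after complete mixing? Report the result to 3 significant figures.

3430 L/s

Set C_mix = 30: (Q·3.900 + 740.0·151.0) / (Q + 740.0) = 30
→ Q = 740.0·(151.0 − 30)/(30 − 3.900) = 3431 L/s.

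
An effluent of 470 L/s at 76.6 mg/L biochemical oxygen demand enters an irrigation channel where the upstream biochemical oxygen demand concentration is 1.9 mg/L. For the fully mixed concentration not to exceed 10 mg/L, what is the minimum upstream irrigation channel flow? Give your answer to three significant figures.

Set C_mix = 10: (Q·1.900 + 470.0·76.60) / (Q + 470.0) = 10
→ Q = 470.0·(76.60 − 10)/(10 − 1.900) = 3864 L/s.

3860 L/s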